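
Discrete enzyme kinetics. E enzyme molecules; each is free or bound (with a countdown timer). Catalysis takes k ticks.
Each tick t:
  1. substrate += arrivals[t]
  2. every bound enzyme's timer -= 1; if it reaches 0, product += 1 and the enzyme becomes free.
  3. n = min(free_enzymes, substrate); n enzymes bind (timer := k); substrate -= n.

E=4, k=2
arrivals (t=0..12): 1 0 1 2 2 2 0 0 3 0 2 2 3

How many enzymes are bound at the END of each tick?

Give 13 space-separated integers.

t=0: arr=1 -> substrate=0 bound=1 product=0
t=1: arr=0 -> substrate=0 bound=1 product=0
t=2: arr=1 -> substrate=0 bound=1 product=1
t=3: arr=2 -> substrate=0 bound=3 product=1
t=4: arr=2 -> substrate=0 bound=4 product=2
t=5: arr=2 -> substrate=0 bound=4 product=4
t=6: arr=0 -> substrate=0 bound=2 product=6
t=7: arr=0 -> substrate=0 bound=0 product=8
t=8: arr=3 -> substrate=0 bound=3 product=8
t=9: arr=0 -> substrate=0 bound=3 product=8
t=10: arr=2 -> substrate=0 bound=2 product=11
t=11: arr=2 -> substrate=0 bound=4 product=11
t=12: arr=3 -> substrate=1 bound=4 product=13

Answer: 1 1 1 3 4 4 2 0 3 3 2 4 4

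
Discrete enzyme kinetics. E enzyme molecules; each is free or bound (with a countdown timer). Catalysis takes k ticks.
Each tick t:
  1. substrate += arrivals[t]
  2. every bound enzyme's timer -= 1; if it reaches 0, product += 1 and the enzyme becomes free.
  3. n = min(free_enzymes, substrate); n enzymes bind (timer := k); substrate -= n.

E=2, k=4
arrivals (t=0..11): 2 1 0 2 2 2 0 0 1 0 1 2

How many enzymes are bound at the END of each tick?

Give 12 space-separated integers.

Answer: 2 2 2 2 2 2 2 2 2 2 2 2

Derivation:
t=0: arr=2 -> substrate=0 bound=2 product=0
t=1: arr=1 -> substrate=1 bound=2 product=0
t=2: arr=0 -> substrate=1 bound=2 product=0
t=3: arr=2 -> substrate=3 bound=2 product=0
t=4: arr=2 -> substrate=3 bound=2 product=2
t=5: arr=2 -> substrate=5 bound=2 product=2
t=6: arr=0 -> substrate=5 bound=2 product=2
t=7: arr=0 -> substrate=5 bound=2 product=2
t=8: arr=1 -> substrate=4 bound=2 product=4
t=9: arr=0 -> substrate=4 bound=2 product=4
t=10: arr=1 -> substrate=5 bound=2 product=4
t=11: arr=2 -> substrate=7 bound=2 product=4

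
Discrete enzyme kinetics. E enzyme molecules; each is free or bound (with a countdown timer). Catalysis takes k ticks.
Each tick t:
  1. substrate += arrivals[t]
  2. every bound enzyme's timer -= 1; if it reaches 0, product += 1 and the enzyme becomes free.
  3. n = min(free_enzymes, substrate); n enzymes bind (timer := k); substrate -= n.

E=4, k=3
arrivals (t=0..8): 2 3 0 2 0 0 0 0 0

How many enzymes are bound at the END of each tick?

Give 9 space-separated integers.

Answer: 2 4 4 4 3 3 1 0 0

Derivation:
t=0: arr=2 -> substrate=0 bound=2 product=0
t=1: arr=3 -> substrate=1 bound=4 product=0
t=2: arr=0 -> substrate=1 bound=4 product=0
t=3: arr=2 -> substrate=1 bound=4 product=2
t=4: arr=0 -> substrate=0 bound=3 product=4
t=5: arr=0 -> substrate=0 bound=3 product=4
t=6: arr=0 -> substrate=0 bound=1 product=6
t=7: arr=0 -> substrate=0 bound=0 product=7
t=8: arr=0 -> substrate=0 bound=0 product=7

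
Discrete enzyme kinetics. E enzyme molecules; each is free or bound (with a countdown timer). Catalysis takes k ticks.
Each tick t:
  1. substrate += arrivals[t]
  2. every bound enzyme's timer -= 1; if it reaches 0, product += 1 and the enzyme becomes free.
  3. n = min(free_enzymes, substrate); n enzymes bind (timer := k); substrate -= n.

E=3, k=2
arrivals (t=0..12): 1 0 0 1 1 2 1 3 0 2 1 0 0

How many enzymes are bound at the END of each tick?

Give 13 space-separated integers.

t=0: arr=1 -> substrate=0 bound=1 product=0
t=1: arr=0 -> substrate=0 bound=1 product=0
t=2: arr=0 -> substrate=0 bound=0 product=1
t=3: arr=1 -> substrate=0 bound=1 product=1
t=4: arr=1 -> substrate=0 bound=2 product=1
t=5: arr=2 -> substrate=0 bound=3 product=2
t=6: arr=1 -> substrate=0 bound=3 product=3
t=7: arr=3 -> substrate=1 bound=3 product=5
t=8: arr=0 -> substrate=0 bound=3 product=6
t=9: arr=2 -> substrate=0 bound=3 product=8
t=10: arr=1 -> substrate=0 bound=3 product=9
t=11: arr=0 -> substrate=0 bound=1 product=11
t=12: arr=0 -> substrate=0 bound=0 product=12

Answer: 1 1 0 1 2 3 3 3 3 3 3 1 0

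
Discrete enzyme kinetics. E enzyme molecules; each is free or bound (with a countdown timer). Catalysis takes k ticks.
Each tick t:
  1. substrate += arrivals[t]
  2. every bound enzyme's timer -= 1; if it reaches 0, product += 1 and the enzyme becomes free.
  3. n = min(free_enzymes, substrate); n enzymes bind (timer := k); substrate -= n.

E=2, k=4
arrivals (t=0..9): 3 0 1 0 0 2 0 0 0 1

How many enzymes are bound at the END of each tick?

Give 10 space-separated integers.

t=0: arr=3 -> substrate=1 bound=2 product=0
t=1: arr=0 -> substrate=1 bound=2 product=0
t=2: arr=1 -> substrate=2 bound=2 product=0
t=3: arr=0 -> substrate=2 bound=2 product=0
t=4: arr=0 -> substrate=0 bound=2 product=2
t=5: arr=2 -> substrate=2 bound=2 product=2
t=6: arr=0 -> substrate=2 bound=2 product=2
t=7: arr=0 -> substrate=2 bound=2 product=2
t=8: arr=0 -> substrate=0 bound=2 product=4
t=9: arr=1 -> substrate=1 bound=2 product=4

Answer: 2 2 2 2 2 2 2 2 2 2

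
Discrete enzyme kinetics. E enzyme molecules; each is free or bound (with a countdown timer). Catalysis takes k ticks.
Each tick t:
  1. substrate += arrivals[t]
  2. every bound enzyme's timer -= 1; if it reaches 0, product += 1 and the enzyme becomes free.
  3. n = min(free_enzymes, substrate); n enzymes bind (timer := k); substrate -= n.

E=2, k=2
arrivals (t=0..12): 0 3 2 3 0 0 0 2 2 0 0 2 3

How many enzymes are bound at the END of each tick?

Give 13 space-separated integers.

t=0: arr=0 -> substrate=0 bound=0 product=0
t=1: arr=3 -> substrate=1 bound=2 product=0
t=2: arr=2 -> substrate=3 bound=2 product=0
t=3: arr=3 -> substrate=4 bound=2 product=2
t=4: arr=0 -> substrate=4 bound=2 product=2
t=5: arr=0 -> substrate=2 bound=2 product=4
t=6: arr=0 -> substrate=2 bound=2 product=4
t=7: arr=2 -> substrate=2 bound=2 product=6
t=8: arr=2 -> substrate=4 bound=2 product=6
t=9: arr=0 -> substrate=2 bound=2 product=8
t=10: arr=0 -> substrate=2 bound=2 product=8
t=11: arr=2 -> substrate=2 bound=2 product=10
t=12: arr=3 -> substrate=5 bound=2 product=10

Answer: 0 2 2 2 2 2 2 2 2 2 2 2 2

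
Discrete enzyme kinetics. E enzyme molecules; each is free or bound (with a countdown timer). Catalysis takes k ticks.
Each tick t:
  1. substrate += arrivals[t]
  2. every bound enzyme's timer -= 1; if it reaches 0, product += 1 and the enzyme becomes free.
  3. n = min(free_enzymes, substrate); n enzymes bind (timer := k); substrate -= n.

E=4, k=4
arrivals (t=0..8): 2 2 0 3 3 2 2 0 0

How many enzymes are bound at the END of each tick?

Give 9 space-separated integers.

Answer: 2 4 4 4 4 4 4 4 4

Derivation:
t=0: arr=2 -> substrate=0 bound=2 product=0
t=1: arr=2 -> substrate=0 bound=4 product=0
t=2: arr=0 -> substrate=0 bound=4 product=0
t=3: arr=3 -> substrate=3 bound=4 product=0
t=4: arr=3 -> substrate=4 bound=4 product=2
t=5: arr=2 -> substrate=4 bound=4 product=4
t=6: arr=2 -> substrate=6 bound=4 product=4
t=7: arr=0 -> substrate=6 bound=4 product=4
t=8: arr=0 -> substrate=4 bound=4 product=6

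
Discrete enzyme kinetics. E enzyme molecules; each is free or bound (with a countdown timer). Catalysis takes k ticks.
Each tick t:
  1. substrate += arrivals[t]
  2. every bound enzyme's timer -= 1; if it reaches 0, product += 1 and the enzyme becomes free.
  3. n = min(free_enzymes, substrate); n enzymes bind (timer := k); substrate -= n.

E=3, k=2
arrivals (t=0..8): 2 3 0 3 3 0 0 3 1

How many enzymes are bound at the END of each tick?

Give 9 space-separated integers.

t=0: arr=2 -> substrate=0 bound=2 product=0
t=1: arr=3 -> substrate=2 bound=3 product=0
t=2: arr=0 -> substrate=0 bound=3 product=2
t=3: arr=3 -> substrate=2 bound=3 product=3
t=4: arr=3 -> substrate=3 bound=3 product=5
t=5: arr=0 -> substrate=2 bound=3 product=6
t=6: arr=0 -> substrate=0 bound=3 product=8
t=7: arr=3 -> substrate=2 bound=3 product=9
t=8: arr=1 -> substrate=1 bound=3 product=11

Answer: 2 3 3 3 3 3 3 3 3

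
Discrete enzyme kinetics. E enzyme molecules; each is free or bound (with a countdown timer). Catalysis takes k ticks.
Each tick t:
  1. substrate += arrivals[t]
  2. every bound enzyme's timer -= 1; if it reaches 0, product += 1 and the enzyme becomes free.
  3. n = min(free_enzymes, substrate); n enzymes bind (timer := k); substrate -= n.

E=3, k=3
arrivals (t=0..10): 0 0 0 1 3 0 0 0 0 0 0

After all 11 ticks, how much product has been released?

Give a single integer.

Answer: 4

Derivation:
t=0: arr=0 -> substrate=0 bound=0 product=0
t=1: arr=0 -> substrate=0 bound=0 product=0
t=2: arr=0 -> substrate=0 bound=0 product=0
t=3: arr=1 -> substrate=0 bound=1 product=0
t=4: arr=3 -> substrate=1 bound=3 product=0
t=5: arr=0 -> substrate=1 bound=3 product=0
t=6: arr=0 -> substrate=0 bound=3 product=1
t=7: arr=0 -> substrate=0 bound=1 product=3
t=8: arr=0 -> substrate=0 bound=1 product=3
t=9: arr=0 -> substrate=0 bound=0 product=4
t=10: arr=0 -> substrate=0 bound=0 product=4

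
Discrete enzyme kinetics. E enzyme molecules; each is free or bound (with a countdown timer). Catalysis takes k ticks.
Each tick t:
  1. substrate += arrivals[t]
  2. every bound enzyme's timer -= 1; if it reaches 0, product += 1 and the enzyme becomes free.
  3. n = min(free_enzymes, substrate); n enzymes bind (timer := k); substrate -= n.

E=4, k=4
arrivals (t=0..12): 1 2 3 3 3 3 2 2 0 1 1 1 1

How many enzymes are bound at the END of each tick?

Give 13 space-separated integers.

Answer: 1 3 4 4 4 4 4 4 4 4 4 4 4

Derivation:
t=0: arr=1 -> substrate=0 bound=1 product=0
t=1: arr=2 -> substrate=0 bound=3 product=0
t=2: arr=3 -> substrate=2 bound=4 product=0
t=3: arr=3 -> substrate=5 bound=4 product=0
t=4: arr=3 -> substrate=7 bound=4 product=1
t=5: arr=3 -> substrate=8 bound=4 product=3
t=6: arr=2 -> substrate=9 bound=4 product=4
t=7: arr=2 -> substrate=11 bound=4 product=4
t=8: arr=0 -> substrate=10 bound=4 product=5
t=9: arr=1 -> substrate=9 bound=4 product=7
t=10: arr=1 -> substrate=9 bound=4 product=8
t=11: arr=1 -> substrate=10 bound=4 product=8
t=12: arr=1 -> substrate=10 bound=4 product=9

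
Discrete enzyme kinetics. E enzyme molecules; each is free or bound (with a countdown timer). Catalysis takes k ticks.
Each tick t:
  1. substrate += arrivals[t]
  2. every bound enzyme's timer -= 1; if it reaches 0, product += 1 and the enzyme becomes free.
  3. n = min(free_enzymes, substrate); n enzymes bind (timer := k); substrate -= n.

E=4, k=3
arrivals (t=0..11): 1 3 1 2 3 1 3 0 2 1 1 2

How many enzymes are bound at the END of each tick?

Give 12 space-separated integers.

t=0: arr=1 -> substrate=0 bound=1 product=0
t=1: arr=3 -> substrate=0 bound=4 product=0
t=2: arr=1 -> substrate=1 bound=4 product=0
t=3: arr=2 -> substrate=2 bound=4 product=1
t=4: arr=3 -> substrate=2 bound=4 product=4
t=5: arr=1 -> substrate=3 bound=4 product=4
t=6: arr=3 -> substrate=5 bound=4 product=5
t=7: arr=0 -> substrate=2 bound=4 product=8
t=8: arr=2 -> substrate=4 bound=4 product=8
t=9: arr=1 -> substrate=4 bound=4 product=9
t=10: arr=1 -> substrate=2 bound=4 product=12
t=11: arr=2 -> substrate=4 bound=4 product=12

Answer: 1 4 4 4 4 4 4 4 4 4 4 4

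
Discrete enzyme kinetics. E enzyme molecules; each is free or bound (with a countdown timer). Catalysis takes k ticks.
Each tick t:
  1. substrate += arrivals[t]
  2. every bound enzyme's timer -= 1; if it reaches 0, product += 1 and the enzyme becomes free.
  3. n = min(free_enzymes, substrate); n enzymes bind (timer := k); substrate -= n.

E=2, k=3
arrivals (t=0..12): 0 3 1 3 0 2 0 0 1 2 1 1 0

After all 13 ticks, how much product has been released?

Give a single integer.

Answer: 6

Derivation:
t=0: arr=0 -> substrate=0 bound=0 product=0
t=1: arr=3 -> substrate=1 bound=2 product=0
t=2: arr=1 -> substrate=2 bound=2 product=0
t=3: arr=3 -> substrate=5 bound=2 product=0
t=4: arr=0 -> substrate=3 bound=2 product=2
t=5: arr=2 -> substrate=5 bound=2 product=2
t=6: arr=0 -> substrate=5 bound=2 product=2
t=7: arr=0 -> substrate=3 bound=2 product=4
t=8: arr=1 -> substrate=4 bound=2 product=4
t=9: arr=2 -> substrate=6 bound=2 product=4
t=10: arr=1 -> substrate=5 bound=2 product=6
t=11: arr=1 -> substrate=6 bound=2 product=6
t=12: arr=0 -> substrate=6 bound=2 product=6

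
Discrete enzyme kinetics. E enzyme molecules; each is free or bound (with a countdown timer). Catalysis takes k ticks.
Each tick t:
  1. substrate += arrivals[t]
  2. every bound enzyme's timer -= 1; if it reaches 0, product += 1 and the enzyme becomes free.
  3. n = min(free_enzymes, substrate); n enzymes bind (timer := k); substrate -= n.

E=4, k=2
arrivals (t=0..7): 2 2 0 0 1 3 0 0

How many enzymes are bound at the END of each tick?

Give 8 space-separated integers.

Answer: 2 4 2 0 1 4 3 0

Derivation:
t=0: arr=2 -> substrate=0 bound=2 product=0
t=1: arr=2 -> substrate=0 bound=4 product=0
t=2: arr=0 -> substrate=0 bound=2 product=2
t=3: arr=0 -> substrate=0 bound=0 product=4
t=4: arr=1 -> substrate=0 bound=1 product=4
t=5: arr=3 -> substrate=0 bound=4 product=4
t=6: arr=0 -> substrate=0 bound=3 product=5
t=7: arr=0 -> substrate=0 bound=0 product=8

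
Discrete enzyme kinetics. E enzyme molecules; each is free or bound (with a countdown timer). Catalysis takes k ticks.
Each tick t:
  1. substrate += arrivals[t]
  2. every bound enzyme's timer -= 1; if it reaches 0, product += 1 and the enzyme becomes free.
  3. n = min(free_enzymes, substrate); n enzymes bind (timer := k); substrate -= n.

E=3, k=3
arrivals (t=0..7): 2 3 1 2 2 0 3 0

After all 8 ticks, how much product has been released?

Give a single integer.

Answer: 6

Derivation:
t=0: arr=2 -> substrate=0 bound=2 product=0
t=1: arr=3 -> substrate=2 bound=3 product=0
t=2: arr=1 -> substrate=3 bound=3 product=0
t=3: arr=2 -> substrate=3 bound=3 product=2
t=4: arr=2 -> substrate=4 bound=3 product=3
t=5: arr=0 -> substrate=4 bound=3 product=3
t=6: arr=3 -> substrate=5 bound=3 product=5
t=7: arr=0 -> substrate=4 bound=3 product=6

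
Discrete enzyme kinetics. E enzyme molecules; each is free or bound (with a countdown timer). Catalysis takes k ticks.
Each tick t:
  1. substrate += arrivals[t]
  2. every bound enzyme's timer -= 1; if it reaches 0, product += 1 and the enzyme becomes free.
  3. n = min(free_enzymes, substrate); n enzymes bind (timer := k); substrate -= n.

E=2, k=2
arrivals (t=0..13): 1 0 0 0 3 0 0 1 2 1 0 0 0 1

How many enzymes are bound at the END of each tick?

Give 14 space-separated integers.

t=0: arr=1 -> substrate=0 bound=1 product=0
t=1: arr=0 -> substrate=0 bound=1 product=0
t=2: arr=0 -> substrate=0 bound=0 product=1
t=3: arr=0 -> substrate=0 bound=0 product=1
t=4: arr=3 -> substrate=1 bound=2 product=1
t=5: arr=0 -> substrate=1 bound=2 product=1
t=6: arr=0 -> substrate=0 bound=1 product=3
t=7: arr=1 -> substrate=0 bound=2 product=3
t=8: arr=2 -> substrate=1 bound=2 product=4
t=9: arr=1 -> substrate=1 bound=2 product=5
t=10: arr=0 -> substrate=0 bound=2 product=6
t=11: arr=0 -> substrate=0 bound=1 product=7
t=12: arr=0 -> substrate=0 bound=0 product=8
t=13: arr=1 -> substrate=0 bound=1 product=8

Answer: 1 1 0 0 2 2 1 2 2 2 2 1 0 1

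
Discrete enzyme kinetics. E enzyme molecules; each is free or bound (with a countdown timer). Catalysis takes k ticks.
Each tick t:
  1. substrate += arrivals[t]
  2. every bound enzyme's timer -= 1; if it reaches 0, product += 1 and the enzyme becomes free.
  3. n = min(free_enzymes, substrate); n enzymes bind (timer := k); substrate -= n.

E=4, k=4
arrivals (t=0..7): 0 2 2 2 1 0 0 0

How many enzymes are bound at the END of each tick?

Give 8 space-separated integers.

Answer: 0 2 4 4 4 4 3 3

Derivation:
t=0: arr=0 -> substrate=0 bound=0 product=0
t=1: arr=2 -> substrate=0 bound=2 product=0
t=2: arr=2 -> substrate=0 bound=4 product=0
t=3: arr=2 -> substrate=2 bound=4 product=0
t=4: arr=1 -> substrate=3 bound=4 product=0
t=5: arr=0 -> substrate=1 bound=4 product=2
t=6: arr=0 -> substrate=0 bound=3 product=4
t=7: arr=0 -> substrate=0 bound=3 product=4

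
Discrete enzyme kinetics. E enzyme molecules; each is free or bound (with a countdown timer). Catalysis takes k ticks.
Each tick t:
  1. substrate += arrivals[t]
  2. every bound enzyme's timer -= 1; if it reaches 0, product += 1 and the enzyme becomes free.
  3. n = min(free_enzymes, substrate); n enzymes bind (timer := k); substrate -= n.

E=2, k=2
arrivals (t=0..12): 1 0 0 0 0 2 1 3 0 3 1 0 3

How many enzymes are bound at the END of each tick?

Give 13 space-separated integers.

t=0: arr=1 -> substrate=0 bound=1 product=0
t=1: arr=0 -> substrate=0 bound=1 product=0
t=2: arr=0 -> substrate=0 bound=0 product=1
t=3: arr=0 -> substrate=0 bound=0 product=1
t=4: arr=0 -> substrate=0 bound=0 product=1
t=5: arr=2 -> substrate=0 bound=2 product=1
t=6: arr=1 -> substrate=1 bound=2 product=1
t=7: arr=3 -> substrate=2 bound=2 product=3
t=8: arr=0 -> substrate=2 bound=2 product=3
t=9: arr=3 -> substrate=3 bound=2 product=5
t=10: arr=1 -> substrate=4 bound=2 product=5
t=11: arr=0 -> substrate=2 bound=2 product=7
t=12: arr=3 -> substrate=5 bound=2 product=7

Answer: 1 1 0 0 0 2 2 2 2 2 2 2 2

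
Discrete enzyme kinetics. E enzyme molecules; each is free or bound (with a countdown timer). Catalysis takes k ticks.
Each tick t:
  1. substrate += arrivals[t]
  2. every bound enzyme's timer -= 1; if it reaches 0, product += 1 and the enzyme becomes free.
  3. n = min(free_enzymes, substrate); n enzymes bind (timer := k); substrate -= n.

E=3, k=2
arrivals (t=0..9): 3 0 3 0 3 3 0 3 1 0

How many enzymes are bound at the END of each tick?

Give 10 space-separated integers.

Answer: 3 3 3 3 3 3 3 3 3 3

Derivation:
t=0: arr=3 -> substrate=0 bound=3 product=0
t=1: arr=0 -> substrate=0 bound=3 product=0
t=2: arr=3 -> substrate=0 bound=3 product=3
t=3: arr=0 -> substrate=0 bound=3 product=3
t=4: arr=3 -> substrate=0 bound=3 product=6
t=5: arr=3 -> substrate=3 bound=3 product=6
t=6: arr=0 -> substrate=0 bound=3 product=9
t=7: arr=3 -> substrate=3 bound=3 product=9
t=8: arr=1 -> substrate=1 bound=3 product=12
t=9: arr=0 -> substrate=1 bound=3 product=12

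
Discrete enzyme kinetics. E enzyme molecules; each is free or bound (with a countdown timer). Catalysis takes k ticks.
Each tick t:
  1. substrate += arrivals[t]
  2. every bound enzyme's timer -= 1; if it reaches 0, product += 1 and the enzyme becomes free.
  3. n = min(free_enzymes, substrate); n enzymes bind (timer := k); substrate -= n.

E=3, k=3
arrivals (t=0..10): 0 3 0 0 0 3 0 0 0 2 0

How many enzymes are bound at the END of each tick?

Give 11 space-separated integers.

Answer: 0 3 3 3 0 3 3 3 0 2 2

Derivation:
t=0: arr=0 -> substrate=0 bound=0 product=0
t=1: arr=3 -> substrate=0 bound=3 product=0
t=2: arr=0 -> substrate=0 bound=3 product=0
t=3: arr=0 -> substrate=0 bound=3 product=0
t=4: arr=0 -> substrate=0 bound=0 product=3
t=5: arr=3 -> substrate=0 bound=3 product=3
t=6: arr=0 -> substrate=0 bound=3 product=3
t=7: arr=0 -> substrate=0 bound=3 product=3
t=8: arr=0 -> substrate=0 bound=0 product=6
t=9: arr=2 -> substrate=0 bound=2 product=6
t=10: arr=0 -> substrate=0 bound=2 product=6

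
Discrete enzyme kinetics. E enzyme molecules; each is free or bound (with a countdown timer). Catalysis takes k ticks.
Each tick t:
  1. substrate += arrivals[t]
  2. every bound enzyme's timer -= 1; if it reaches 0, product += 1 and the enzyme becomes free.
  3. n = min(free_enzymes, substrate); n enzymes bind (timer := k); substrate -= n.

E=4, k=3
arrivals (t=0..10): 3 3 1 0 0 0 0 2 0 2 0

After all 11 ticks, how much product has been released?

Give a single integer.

Answer: 9

Derivation:
t=0: arr=3 -> substrate=0 bound=3 product=0
t=1: arr=3 -> substrate=2 bound=4 product=0
t=2: arr=1 -> substrate=3 bound=4 product=0
t=3: arr=0 -> substrate=0 bound=4 product=3
t=4: arr=0 -> substrate=0 bound=3 product=4
t=5: arr=0 -> substrate=0 bound=3 product=4
t=6: arr=0 -> substrate=0 bound=0 product=7
t=7: arr=2 -> substrate=0 bound=2 product=7
t=8: arr=0 -> substrate=0 bound=2 product=7
t=9: arr=2 -> substrate=0 bound=4 product=7
t=10: arr=0 -> substrate=0 bound=2 product=9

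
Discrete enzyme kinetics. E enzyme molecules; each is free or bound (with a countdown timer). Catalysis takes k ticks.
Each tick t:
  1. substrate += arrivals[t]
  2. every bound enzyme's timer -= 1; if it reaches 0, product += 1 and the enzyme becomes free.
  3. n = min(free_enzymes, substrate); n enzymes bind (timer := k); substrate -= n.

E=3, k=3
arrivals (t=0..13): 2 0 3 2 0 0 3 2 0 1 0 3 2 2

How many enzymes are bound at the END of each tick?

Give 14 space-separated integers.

Answer: 2 2 3 3 3 3 3 3 3 3 3 3 3 3

Derivation:
t=0: arr=2 -> substrate=0 bound=2 product=0
t=1: arr=0 -> substrate=0 bound=2 product=0
t=2: arr=3 -> substrate=2 bound=3 product=0
t=3: arr=2 -> substrate=2 bound=3 product=2
t=4: arr=0 -> substrate=2 bound=3 product=2
t=5: arr=0 -> substrate=1 bound=3 product=3
t=6: arr=3 -> substrate=2 bound=3 product=5
t=7: arr=2 -> substrate=4 bound=3 product=5
t=8: arr=0 -> substrate=3 bound=3 product=6
t=9: arr=1 -> substrate=2 bound=3 product=8
t=10: arr=0 -> substrate=2 bound=3 product=8
t=11: arr=3 -> substrate=4 bound=3 product=9
t=12: arr=2 -> substrate=4 bound=3 product=11
t=13: arr=2 -> substrate=6 bound=3 product=11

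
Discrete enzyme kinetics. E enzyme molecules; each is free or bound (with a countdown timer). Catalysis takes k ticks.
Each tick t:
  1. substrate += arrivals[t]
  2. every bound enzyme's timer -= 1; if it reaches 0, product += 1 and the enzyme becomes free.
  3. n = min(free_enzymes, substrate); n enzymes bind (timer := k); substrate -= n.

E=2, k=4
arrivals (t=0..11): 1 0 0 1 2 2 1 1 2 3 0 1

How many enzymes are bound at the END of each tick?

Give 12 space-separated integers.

t=0: arr=1 -> substrate=0 bound=1 product=0
t=1: arr=0 -> substrate=0 bound=1 product=0
t=2: arr=0 -> substrate=0 bound=1 product=0
t=3: arr=1 -> substrate=0 bound=2 product=0
t=4: arr=2 -> substrate=1 bound=2 product=1
t=5: arr=2 -> substrate=3 bound=2 product=1
t=6: arr=1 -> substrate=4 bound=2 product=1
t=7: arr=1 -> substrate=4 bound=2 product=2
t=8: arr=2 -> substrate=5 bound=2 product=3
t=9: arr=3 -> substrate=8 bound=2 product=3
t=10: arr=0 -> substrate=8 bound=2 product=3
t=11: arr=1 -> substrate=8 bound=2 product=4

Answer: 1 1 1 2 2 2 2 2 2 2 2 2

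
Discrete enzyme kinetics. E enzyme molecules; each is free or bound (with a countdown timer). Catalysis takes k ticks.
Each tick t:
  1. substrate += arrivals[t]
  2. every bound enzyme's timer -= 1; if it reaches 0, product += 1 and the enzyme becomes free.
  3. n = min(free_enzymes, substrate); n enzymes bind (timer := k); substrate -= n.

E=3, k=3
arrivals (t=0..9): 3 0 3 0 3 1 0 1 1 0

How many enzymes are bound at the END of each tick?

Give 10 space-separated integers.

Answer: 3 3 3 3 3 3 3 3 3 3

Derivation:
t=0: arr=3 -> substrate=0 bound=3 product=0
t=1: arr=0 -> substrate=0 bound=3 product=0
t=2: arr=3 -> substrate=3 bound=3 product=0
t=3: arr=0 -> substrate=0 bound=3 product=3
t=4: arr=3 -> substrate=3 bound=3 product=3
t=5: arr=1 -> substrate=4 bound=3 product=3
t=6: arr=0 -> substrate=1 bound=3 product=6
t=7: arr=1 -> substrate=2 bound=3 product=6
t=8: arr=1 -> substrate=3 bound=3 product=6
t=9: arr=0 -> substrate=0 bound=3 product=9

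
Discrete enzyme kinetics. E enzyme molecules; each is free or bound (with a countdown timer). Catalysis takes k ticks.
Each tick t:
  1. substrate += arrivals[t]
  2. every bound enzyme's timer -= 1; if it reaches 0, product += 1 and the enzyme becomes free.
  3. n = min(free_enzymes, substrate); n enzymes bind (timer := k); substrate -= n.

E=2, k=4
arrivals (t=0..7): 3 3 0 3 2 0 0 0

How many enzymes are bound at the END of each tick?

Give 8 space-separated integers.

Answer: 2 2 2 2 2 2 2 2

Derivation:
t=0: arr=3 -> substrate=1 bound=2 product=0
t=1: arr=3 -> substrate=4 bound=2 product=0
t=2: arr=0 -> substrate=4 bound=2 product=0
t=3: arr=3 -> substrate=7 bound=2 product=0
t=4: arr=2 -> substrate=7 bound=2 product=2
t=5: arr=0 -> substrate=7 bound=2 product=2
t=6: arr=0 -> substrate=7 bound=2 product=2
t=7: arr=0 -> substrate=7 bound=2 product=2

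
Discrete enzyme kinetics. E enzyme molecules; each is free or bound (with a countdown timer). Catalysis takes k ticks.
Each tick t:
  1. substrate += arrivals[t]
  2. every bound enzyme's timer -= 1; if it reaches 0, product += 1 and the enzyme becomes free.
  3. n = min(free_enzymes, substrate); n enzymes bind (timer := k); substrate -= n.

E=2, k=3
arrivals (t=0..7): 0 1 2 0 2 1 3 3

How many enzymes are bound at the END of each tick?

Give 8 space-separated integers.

Answer: 0 1 2 2 2 2 2 2

Derivation:
t=0: arr=0 -> substrate=0 bound=0 product=0
t=1: arr=1 -> substrate=0 bound=1 product=0
t=2: arr=2 -> substrate=1 bound=2 product=0
t=3: arr=0 -> substrate=1 bound=2 product=0
t=4: arr=2 -> substrate=2 bound=2 product=1
t=5: arr=1 -> substrate=2 bound=2 product=2
t=6: arr=3 -> substrate=5 bound=2 product=2
t=7: arr=3 -> substrate=7 bound=2 product=3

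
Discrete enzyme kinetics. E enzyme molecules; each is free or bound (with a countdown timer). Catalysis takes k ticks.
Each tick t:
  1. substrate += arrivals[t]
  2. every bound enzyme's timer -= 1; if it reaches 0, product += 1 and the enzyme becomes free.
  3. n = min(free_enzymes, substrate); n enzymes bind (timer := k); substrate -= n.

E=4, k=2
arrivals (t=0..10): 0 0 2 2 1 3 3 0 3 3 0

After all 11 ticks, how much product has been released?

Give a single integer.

Answer: 13

Derivation:
t=0: arr=0 -> substrate=0 bound=0 product=0
t=1: arr=0 -> substrate=0 bound=0 product=0
t=2: arr=2 -> substrate=0 bound=2 product=0
t=3: arr=2 -> substrate=0 bound=4 product=0
t=4: arr=1 -> substrate=0 bound=3 product=2
t=5: arr=3 -> substrate=0 bound=4 product=4
t=6: arr=3 -> substrate=2 bound=4 product=5
t=7: arr=0 -> substrate=0 bound=3 product=8
t=8: arr=3 -> substrate=1 bound=4 product=9
t=9: arr=3 -> substrate=2 bound=4 product=11
t=10: arr=0 -> substrate=0 bound=4 product=13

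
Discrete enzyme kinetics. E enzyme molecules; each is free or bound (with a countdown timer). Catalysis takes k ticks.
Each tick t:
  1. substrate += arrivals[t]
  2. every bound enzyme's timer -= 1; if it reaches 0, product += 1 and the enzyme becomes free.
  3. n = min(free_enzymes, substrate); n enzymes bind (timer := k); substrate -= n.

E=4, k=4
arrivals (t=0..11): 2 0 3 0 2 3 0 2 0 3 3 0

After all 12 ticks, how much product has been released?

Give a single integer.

Answer: 8

Derivation:
t=0: arr=2 -> substrate=0 bound=2 product=0
t=1: arr=0 -> substrate=0 bound=2 product=0
t=2: arr=3 -> substrate=1 bound=4 product=0
t=3: arr=0 -> substrate=1 bound=4 product=0
t=4: arr=2 -> substrate=1 bound=4 product=2
t=5: arr=3 -> substrate=4 bound=4 product=2
t=6: arr=0 -> substrate=2 bound=4 product=4
t=7: arr=2 -> substrate=4 bound=4 product=4
t=8: arr=0 -> substrate=2 bound=4 product=6
t=9: arr=3 -> substrate=5 bound=4 product=6
t=10: arr=3 -> substrate=6 bound=4 product=8
t=11: arr=0 -> substrate=6 bound=4 product=8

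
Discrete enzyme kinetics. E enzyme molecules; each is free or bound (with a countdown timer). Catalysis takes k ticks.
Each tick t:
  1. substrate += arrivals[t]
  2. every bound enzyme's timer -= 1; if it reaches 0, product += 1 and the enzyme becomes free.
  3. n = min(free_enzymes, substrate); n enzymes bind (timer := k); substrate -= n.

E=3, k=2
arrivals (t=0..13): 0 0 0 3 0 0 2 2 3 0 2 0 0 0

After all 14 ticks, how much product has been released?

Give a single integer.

t=0: arr=0 -> substrate=0 bound=0 product=0
t=1: arr=0 -> substrate=0 bound=0 product=0
t=2: arr=0 -> substrate=0 bound=0 product=0
t=3: arr=3 -> substrate=0 bound=3 product=0
t=4: arr=0 -> substrate=0 bound=3 product=0
t=5: arr=0 -> substrate=0 bound=0 product=3
t=6: arr=2 -> substrate=0 bound=2 product=3
t=7: arr=2 -> substrate=1 bound=3 product=3
t=8: arr=3 -> substrate=2 bound=3 product=5
t=9: arr=0 -> substrate=1 bound=3 product=6
t=10: arr=2 -> substrate=1 bound=3 product=8
t=11: arr=0 -> substrate=0 bound=3 product=9
t=12: arr=0 -> substrate=0 bound=1 product=11
t=13: arr=0 -> substrate=0 bound=0 product=12

Answer: 12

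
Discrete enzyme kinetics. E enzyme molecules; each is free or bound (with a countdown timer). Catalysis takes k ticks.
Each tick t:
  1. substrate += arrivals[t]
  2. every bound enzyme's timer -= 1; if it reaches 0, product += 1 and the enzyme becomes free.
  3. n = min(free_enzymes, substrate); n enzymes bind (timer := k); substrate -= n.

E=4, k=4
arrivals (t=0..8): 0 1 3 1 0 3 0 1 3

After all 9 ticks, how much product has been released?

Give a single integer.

Answer: 4

Derivation:
t=0: arr=0 -> substrate=0 bound=0 product=0
t=1: arr=1 -> substrate=0 bound=1 product=0
t=2: arr=3 -> substrate=0 bound=4 product=0
t=3: arr=1 -> substrate=1 bound=4 product=0
t=4: arr=0 -> substrate=1 bound=4 product=0
t=5: arr=3 -> substrate=3 bound=4 product=1
t=6: arr=0 -> substrate=0 bound=4 product=4
t=7: arr=1 -> substrate=1 bound=4 product=4
t=8: arr=3 -> substrate=4 bound=4 product=4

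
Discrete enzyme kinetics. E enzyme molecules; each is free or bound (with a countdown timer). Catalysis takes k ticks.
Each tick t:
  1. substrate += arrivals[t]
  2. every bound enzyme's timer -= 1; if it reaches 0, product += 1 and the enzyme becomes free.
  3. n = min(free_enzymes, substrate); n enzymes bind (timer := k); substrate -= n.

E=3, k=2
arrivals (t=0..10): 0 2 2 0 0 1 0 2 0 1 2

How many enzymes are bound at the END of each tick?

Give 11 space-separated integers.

t=0: arr=0 -> substrate=0 bound=0 product=0
t=1: arr=2 -> substrate=0 bound=2 product=0
t=2: arr=2 -> substrate=1 bound=3 product=0
t=3: arr=0 -> substrate=0 bound=2 product=2
t=4: arr=0 -> substrate=0 bound=1 product=3
t=5: arr=1 -> substrate=0 bound=1 product=4
t=6: arr=0 -> substrate=0 bound=1 product=4
t=7: arr=2 -> substrate=0 bound=2 product=5
t=8: arr=0 -> substrate=0 bound=2 product=5
t=9: arr=1 -> substrate=0 bound=1 product=7
t=10: arr=2 -> substrate=0 bound=3 product=7

Answer: 0 2 3 2 1 1 1 2 2 1 3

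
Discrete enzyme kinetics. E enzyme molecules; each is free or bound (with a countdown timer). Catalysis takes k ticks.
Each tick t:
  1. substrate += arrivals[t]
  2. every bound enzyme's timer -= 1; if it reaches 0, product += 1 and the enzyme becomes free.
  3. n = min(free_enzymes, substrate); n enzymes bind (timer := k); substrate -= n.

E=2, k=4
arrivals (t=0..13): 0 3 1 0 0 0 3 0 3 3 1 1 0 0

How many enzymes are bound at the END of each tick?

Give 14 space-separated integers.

Answer: 0 2 2 2 2 2 2 2 2 2 2 2 2 2

Derivation:
t=0: arr=0 -> substrate=0 bound=0 product=0
t=1: arr=3 -> substrate=1 bound=2 product=0
t=2: arr=1 -> substrate=2 bound=2 product=0
t=3: arr=0 -> substrate=2 bound=2 product=0
t=4: arr=0 -> substrate=2 bound=2 product=0
t=5: arr=0 -> substrate=0 bound=2 product=2
t=6: arr=3 -> substrate=3 bound=2 product=2
t=7: arr=0 -> substrate=3 bound=2 product=2
t=8: arr=3 -> substrate=6 bound=2 product=2
t=9: arr=3 -> substrate=7 bound=2 product=4
t=10: arr=1 -> substrate=8 bound=2 product=4
t=11: arr=1 -> substrate=9 bound=2 product=4
t=12: arr=0 -> substrate=9 bound=2 product=4
t=13: arr=0 -> substrate=7 bound=2 product=6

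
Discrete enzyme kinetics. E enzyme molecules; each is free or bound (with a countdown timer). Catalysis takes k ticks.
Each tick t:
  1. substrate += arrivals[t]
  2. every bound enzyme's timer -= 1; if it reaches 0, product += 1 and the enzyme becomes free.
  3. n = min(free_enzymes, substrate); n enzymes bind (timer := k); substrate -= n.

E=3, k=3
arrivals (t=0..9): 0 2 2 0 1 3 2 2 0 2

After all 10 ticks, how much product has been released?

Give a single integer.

t=0: arr=0 -> substrate=0 bound=0 product=0
t=1: arr=2 -> substrate=0 bound=2 product=0
t=2: arr=2 -> substrate=1 bound=3 product=0
t=3: arr=0 -> substrate=1 bound=3 product=0
t=4: arr=1 -> substrate=0 bound=3 product=2
t=5: arr=3 -> substrate=2 bound=3 product=3
t=6: arr=2 -> substrate=4 bound=3 product=3
t=7: arr=2 -> substrate=4 bound=3 product=5
t=8: arr=0 -> substrate=3 bound=3 product=6
t=9: arr=2 -> substrate=5 bound=3 product=6

Answer: 6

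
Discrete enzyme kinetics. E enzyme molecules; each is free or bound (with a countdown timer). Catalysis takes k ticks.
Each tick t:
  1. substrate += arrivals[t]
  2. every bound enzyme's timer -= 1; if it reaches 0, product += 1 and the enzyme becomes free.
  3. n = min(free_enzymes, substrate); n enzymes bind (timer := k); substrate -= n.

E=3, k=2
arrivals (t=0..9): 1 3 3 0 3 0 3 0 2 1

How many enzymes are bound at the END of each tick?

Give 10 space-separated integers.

t=0: arr=1 -> substrate=0 bound=1 product=0
t=1: arr=3 -> substrate=1 bound=3 product=0
t=2: arr=3 -> substrate=3 bound=3 product=1
t=3: arr=0 -> substrate=1 bound=3 product=3
t=4: arr=3 -> substrate=3 bound=3 product=4
t=5: arr=0 -> substrate=1 bound=3 product=6
t=6: arr=3 -> substrate=3 bound=3 product=7
t=7: arr=0 -> substrate=1 bound=3 product=9
t=8: arr=2 -> substrate=2 bound=3 product=10
t=9: arr=1 -> substrate=1 bound=3 product=12

Answer: 1 3 3 3 3 3 3 3 3 3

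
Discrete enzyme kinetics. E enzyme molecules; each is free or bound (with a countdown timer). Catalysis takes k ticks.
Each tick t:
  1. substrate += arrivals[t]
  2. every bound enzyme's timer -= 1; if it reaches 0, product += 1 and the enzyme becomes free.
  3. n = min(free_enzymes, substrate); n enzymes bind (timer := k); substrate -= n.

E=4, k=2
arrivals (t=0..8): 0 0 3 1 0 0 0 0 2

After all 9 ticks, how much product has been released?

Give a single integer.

t=0: arr=0 -> substrate=0 bound=0 product=0
t=1: arr=0 -> substrate=0 bound=0 product=0
t=2: arr=3 -> substrate=0 bound=3 product=0
t=3: arr=1 -> substrate=0 bound=4 product=0
t=4: arr=0 -> substrate=0 bound=1 product=3
t=5: arr=0 -> substrate=0 bound=0 product=4
t=6: arr=0 -> substrate=0 bound=0 product=4
t=7: arr=0 -> substrate=0 bound=0 product=4
t=8: arr=2 -> substrate=0 bound=2 product=4

Answer: 4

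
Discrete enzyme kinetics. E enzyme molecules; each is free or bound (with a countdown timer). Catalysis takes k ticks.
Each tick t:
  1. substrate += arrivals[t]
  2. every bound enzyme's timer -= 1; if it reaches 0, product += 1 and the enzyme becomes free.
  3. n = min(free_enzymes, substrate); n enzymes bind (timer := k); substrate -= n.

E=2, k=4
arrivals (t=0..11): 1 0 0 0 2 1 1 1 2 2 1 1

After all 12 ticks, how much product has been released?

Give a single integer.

t=0: arr=1 -> substrate=0 bound=1 product=0
t=1: arr=0 -> substrate=0 bound=1 product=0
t=2: arr=0 -> substrate=0 bound=1 product=0
t=3: arr=0 -> substrate=0 bound=1 product=0
t=4: arr=2 -> substrate=0 bound=2 product=1
t=5: arr=1 -> substrate=1 bound=2 product=1
t=6: arr=1 -> substrate=2 bound=2 product=1
t=7: arr=1 -> substrate=3 bound=2 product=1
t=8: arr=2 -> substrate=3 bound=2 product=3
t=9: arr=2 -> substrate=5 bound=2 product=3
t=10: arr=1 -> substrate=6 bound=2 product=3
t=11: arr=1 -> substrate=7 bound=2 product=3

Answer: 3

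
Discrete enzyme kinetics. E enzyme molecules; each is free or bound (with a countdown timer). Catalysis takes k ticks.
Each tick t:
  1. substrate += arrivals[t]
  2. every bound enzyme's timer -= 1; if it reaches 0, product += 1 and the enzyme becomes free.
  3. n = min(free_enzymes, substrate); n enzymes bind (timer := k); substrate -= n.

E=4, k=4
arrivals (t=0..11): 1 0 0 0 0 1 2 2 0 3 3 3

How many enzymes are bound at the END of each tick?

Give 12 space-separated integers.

Answer: 1 1 1 1 0 1 3 4 4 4 4 4

Derivation:
t=0: arr=1 -> substrate=0 bound=1 product=0
t=1: arr=0 -> substrate=0 bound=1 product=0
t=2: arr=0 -> substrate=0 bound=1 product=0
t=3: arr=0 -> substrate=0 bound=1 product=0
t=4: arr=0 -> substrate=0 bound=0 product=1
t=5: arr=1 -> substrate=0 bound=1 product=1
t=6: arr=2 -> substrate=0 bound=3 product=1
t=7: arr=2 -> substrate=1 bound=4 product=1
t=8: arr=0 -> substrate=1 bound=4 product=1
t=9: arr=3 -> substrate=3 bound=4 product=2
t=10: arr=3 -> substrate=4 bound=4 product=4
t=11: arr=3 -> substrate=6 bound=4 product=5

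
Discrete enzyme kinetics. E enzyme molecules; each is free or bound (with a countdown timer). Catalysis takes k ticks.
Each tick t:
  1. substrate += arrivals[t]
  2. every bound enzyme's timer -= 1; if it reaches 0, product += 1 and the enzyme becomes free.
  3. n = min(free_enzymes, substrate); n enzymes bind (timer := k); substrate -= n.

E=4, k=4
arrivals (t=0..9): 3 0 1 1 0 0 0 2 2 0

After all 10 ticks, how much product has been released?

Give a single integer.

t=0: arr=3 -> substrate=0 bound=3 product=0
t=1: arr=0 -> substrate=0 bound=3 product=0
t=2: arr=1 -> substrate=0 bound=4 product=0
t=3: arr=1 -> substrate=1 bound=4 product=0
t=4: arr=0 -> substrate=0 bound=2 product=3
t=5: arr=0 -> substrate=0 bound=2 product=3
t=6: arr=0 -> substrate=0 bound=1 product=4
t=7: arr=2 -> substrate=0 bound=3 product=4
t=8: arr=2 -> substrate=0 bound=4 product=5
t=9: arr=0 -> substrate=0 bound=4 product=5

Answer: 5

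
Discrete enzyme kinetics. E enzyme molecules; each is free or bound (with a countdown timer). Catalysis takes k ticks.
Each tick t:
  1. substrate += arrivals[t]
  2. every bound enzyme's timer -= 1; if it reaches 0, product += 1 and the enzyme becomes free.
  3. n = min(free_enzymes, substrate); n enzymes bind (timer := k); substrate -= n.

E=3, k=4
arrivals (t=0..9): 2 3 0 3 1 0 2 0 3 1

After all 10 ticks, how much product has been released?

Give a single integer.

t=0: arr=2 -> substrate=0 bound=2 product=0
t=1: arr=3 -> substrate=2 bound=3 product=0
t=2: arr=0 -> substrate=2 bound=3 product=0
t=3: arr=3 -> substrate=5 bound=3 product=0
t=4: arr=1 -> substrate=4 bound=3 product=2
t=5: arr=0 -> substrate=3 bound=3 product=3
t=6: arr=2 -> substrate=5 bound=3 product=3
t=7: arr=0 -> substrate=5 bound=3 product=3
t=8: arr=3 -> substrate=6 bound=3 product=5
t=9: arr=1 -> substrate=6 bound=3 product=6

Answer: 6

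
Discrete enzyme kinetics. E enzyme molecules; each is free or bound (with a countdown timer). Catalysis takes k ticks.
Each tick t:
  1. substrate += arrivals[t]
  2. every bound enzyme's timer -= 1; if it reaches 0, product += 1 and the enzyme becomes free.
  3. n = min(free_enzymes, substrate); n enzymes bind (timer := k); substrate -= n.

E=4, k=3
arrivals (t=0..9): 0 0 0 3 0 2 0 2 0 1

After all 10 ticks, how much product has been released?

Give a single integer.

t=0: arr=0 -> substrate=0 bound=0 product=0
t=1: arr=0 -> substrate=0 bound=0 product=0
t=2: arr=0 -> substrate=0 bound=0 product=0
t=3: arr=3 -> substrate=0 bound=3 product=0
t=4: arr=0 -> substrate=0 bound=3 product=0
t=5: arr=2 -> substrate=1 bound=4 product=0
t=6: arr=0 -> substrate=0 bound=2 product=3
t=7: arr=2 -> substrate=0 bound=4 product=3
t=8: arr=0 -> substrate=0 bound=3 product=4
t=9: arr=1 -> substrate=0 bound=3 product=5

Answer: 5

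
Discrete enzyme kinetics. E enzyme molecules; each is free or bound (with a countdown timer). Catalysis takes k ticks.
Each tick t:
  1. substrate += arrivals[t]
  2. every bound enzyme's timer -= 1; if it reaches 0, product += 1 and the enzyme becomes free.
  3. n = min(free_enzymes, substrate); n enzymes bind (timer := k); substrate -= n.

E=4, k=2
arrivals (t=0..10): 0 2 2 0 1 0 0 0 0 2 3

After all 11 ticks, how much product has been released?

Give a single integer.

t=0: arr=0 -> substrate=0 bound=0 product=0
t=1: arr=2 -> substrate=0 bound=2 product=0
t=2: arr=2 -> substrate=0 bound=4 product=0
t=3: arr=0 -> substrate=0 bound=2 product=2
t=4: arr=1 -> substrate=0 bound=1 product=4
t=5: arr=0 -> substrate=0 bound=1 product=4
t=6: arr=0 -> substrate=0 bound=0 product=5
t=7: arr=0 -> substrate=0 bound=0 product=5
t=8: arr=0 -> substrate=0 bound=0 product=5
t=9: arr=2 -> substrate=0 bound=2 product=5
t=10: arr=3 -> substrate=1 bound=4 product=5

Answer: 5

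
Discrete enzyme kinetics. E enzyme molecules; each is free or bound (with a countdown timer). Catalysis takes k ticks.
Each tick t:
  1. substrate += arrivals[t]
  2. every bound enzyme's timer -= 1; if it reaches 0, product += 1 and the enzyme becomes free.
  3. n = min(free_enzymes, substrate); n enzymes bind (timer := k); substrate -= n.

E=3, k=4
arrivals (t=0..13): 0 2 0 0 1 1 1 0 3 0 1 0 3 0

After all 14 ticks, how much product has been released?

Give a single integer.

t=0: arr=0 -> substrate=0 bound=0 product=0
t=1: arr=2 -> substrate=0 bound=2 product=0
t=2: arr=0 -> substrate=0 bound=2 product=0
t=3: arr=0 -> substrate=0 bound=2 product=0
t=4: arr=1 -> substrate=0 bound=3 product=0
t=5: arr=1 -> substrate=0 bound=2 product=2
t=6: arr=1 -> substrate=0 bound=3 product=2
t=7: arr=0 -> substrate=0 bound=3 product=2
t=8: arr=3 -> substrate=2 bound=3 product=3
t=9: arr=0 -> substrate=1 bound=3 product=4
t=10: arr=1 -> substrate=1 bound=3 product=5
t=11: arr=0 -> substrate=1 bound=3 product=5
t=12: arr=3 -> substrate=3 bound=3 product=6
t=13: arr=0 -> substrate=2 bound=3 product=7

Answer: 7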